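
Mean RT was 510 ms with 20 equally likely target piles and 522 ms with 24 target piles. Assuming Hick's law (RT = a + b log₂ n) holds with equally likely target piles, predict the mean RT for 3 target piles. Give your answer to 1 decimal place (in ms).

Solve the two-equation system in a and b:
  b = (522 − 510) / (log₂ 24 − log₂ 20) = 12 / (4.5850 − 4.3219) = 45.621 ms/bit
  a = 510 − 45.621 × 4.3219 = 312.828 ms
Then RT(3) = 312.828 + 45.621 × log₂ 3 = 312.828 + 45.621 × 1.5850 ≈ 385.136 ms.

385.1 ms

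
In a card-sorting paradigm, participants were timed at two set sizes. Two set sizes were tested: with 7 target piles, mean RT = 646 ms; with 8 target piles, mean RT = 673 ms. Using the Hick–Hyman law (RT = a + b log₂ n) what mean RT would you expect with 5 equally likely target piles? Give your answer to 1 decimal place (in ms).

Solve the two-equation system in a and b:
  b = (673 − 646) / (log₂ 8 − log₂ 7) = 27 / (3 − 2.8074) = 140.154 ms/bit
  a = 646 − 140.154 × 2.8074 = 252.538 ms
Then RT(5) = 252.538 + 140.154 × log₂ 5 = 252.538 + 140.154 × 2.3219 ≈ 577.965 ms.

578.0 ms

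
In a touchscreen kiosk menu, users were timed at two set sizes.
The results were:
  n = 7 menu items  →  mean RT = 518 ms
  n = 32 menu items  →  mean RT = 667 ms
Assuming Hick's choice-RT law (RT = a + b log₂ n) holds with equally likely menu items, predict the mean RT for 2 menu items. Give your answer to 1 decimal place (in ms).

395.2 ms

Fit slope and intercept:
  b = (667 − 518) / (log₂ 32 − log₂ 7) = 149 / (5 − 2.8074) = 67.954 ms/bit
  a = 518 − 67.954 × 2.8074 = 327.228 ms
Then RT(2) = 327.228 + 67.954 × log₂ 2 = 327.228 + 67.954 × 1 ≈ 395.182 ms.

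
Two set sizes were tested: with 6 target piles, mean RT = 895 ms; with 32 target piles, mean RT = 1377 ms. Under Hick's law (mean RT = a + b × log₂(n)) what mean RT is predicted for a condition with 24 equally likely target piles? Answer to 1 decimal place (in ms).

1294.2 ms

RT is linear in log₂ n, so two points fix the line:
  b = (1377 − 895) / (log₂ 32 − log₂ 6) = 482 / (5 − 2.5850) = 199.583 ms/bit
  a = 895 − 199.583 × 2.5850 = 379.086 ms
Then RT(24) = 379.086 + 199.583 × log₂ 24 = 379.086 + 199.583 × 4.5850 ≈ 1294.166 ms.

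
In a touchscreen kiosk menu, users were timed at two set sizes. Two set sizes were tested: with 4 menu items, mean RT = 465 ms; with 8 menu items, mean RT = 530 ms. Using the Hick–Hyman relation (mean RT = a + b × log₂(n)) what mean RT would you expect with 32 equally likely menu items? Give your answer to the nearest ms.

Fit slope and intercept:
  b = (530 − 465) / (log₂ 8 − log₂ 4) = 65 / (3 − 2) = 65 ms/bit
  a = 465 − 65 × 2 = 335 ms
Then RT(32) = 335 + 65 × log₂ 32 = 335 + 65 × 5 ≈ 660.000 ms.

660 ms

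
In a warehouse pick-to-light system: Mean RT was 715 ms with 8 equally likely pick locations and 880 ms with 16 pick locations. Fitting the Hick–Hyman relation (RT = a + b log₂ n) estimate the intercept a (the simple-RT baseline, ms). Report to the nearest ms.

Slope: b = (880 − 715) / (log₂ 16 − log₂ 8) = 165/1.0000 = 165 ms/bit.
a = RT₁ − b·log₂ n₁ = 715 − 165 × 3 = 220.000 ms.

220 ms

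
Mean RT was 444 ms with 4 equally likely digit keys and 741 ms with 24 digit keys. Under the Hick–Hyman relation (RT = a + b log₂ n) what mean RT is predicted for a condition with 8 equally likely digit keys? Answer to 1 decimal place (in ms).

With log₂ n on the abscissa the relation is linear; from the two conditions:
  b = (741 − 444) / (log₂ 24 − log₂ 4) = 297 / (4.5850 − 2) = 114.895 ms/bit
  a = 444 − 114.895 × 2 = 214.209 ms
Then RT(8) = 214.209 + 114.895 × log₂ 8 = 214.209 + 114.895 × 3 ≈ 558.895 ms.

558.9 ms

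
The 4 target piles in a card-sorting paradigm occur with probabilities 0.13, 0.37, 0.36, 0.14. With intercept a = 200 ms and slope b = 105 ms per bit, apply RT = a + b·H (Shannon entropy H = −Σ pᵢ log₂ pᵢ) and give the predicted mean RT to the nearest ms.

Entropy contributions −pᵢ log₂ pᵢ: 0.3826, 0.5307, 0.5306, 0.3971; sum H = 1.8411 bits.
RT = a + bH = 200 + 105·1.8411 = 393.32 ms.

393 ms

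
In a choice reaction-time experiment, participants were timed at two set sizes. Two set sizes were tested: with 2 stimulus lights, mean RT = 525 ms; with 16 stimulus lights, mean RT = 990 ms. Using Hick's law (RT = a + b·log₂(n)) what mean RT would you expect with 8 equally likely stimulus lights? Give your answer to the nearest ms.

Fit slope and intercept:
  b = (990 − 525) / (log₂ 16 − log₂ 2) = 465 / (4 − 1) = 155 ms/bit
  a = 525 − 155 × 1 = 370 ms
Then RT(8) = 370 + 155 × log₂ 8 = 370 + 155 × 3 ≈ 835.000 ms.

835 ms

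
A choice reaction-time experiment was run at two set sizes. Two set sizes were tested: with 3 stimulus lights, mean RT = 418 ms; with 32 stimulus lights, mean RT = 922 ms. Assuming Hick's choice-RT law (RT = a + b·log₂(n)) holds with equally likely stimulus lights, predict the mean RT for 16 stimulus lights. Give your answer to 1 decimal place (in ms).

774.4 ms

Fit slope and intercept:
  b = (922 − 418) / (log₂ 32 − log₂ 3) = 504 / (5 − 1.5850) = 147.583 ms/bit
  a = 418 − 147.583 × 1.5850 = 184.087 ms
Then RT(16) = 184.087 + 147.583 × log₂ 16 = 184.087 + 147.583 × 4 ≈ 774.417 ms.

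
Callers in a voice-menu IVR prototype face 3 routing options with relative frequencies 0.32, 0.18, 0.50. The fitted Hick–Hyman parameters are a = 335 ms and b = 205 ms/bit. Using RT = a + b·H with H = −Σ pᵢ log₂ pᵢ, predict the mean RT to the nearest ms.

Entropy contributions −pᵢ log₂ pᵢ: 0.5260, 0.4453, 0.5000; sum H = 1.4713 bits.
RT = a + bH = 335 + 205·1.4713 = 636.63 ms.

637 ms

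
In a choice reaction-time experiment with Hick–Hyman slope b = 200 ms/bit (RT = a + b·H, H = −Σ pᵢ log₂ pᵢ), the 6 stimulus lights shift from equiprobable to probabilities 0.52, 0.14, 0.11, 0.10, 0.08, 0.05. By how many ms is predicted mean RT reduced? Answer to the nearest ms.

The RT saving is b·ΔH. Equiprobable H₀ = log₂(6) = 2.5850 bits; with the given probabilities H = 2.0778 bits.
b·(H₀ − H) = 200 × (2.5850 − 2.0778) = 101.44 ms.

101 ms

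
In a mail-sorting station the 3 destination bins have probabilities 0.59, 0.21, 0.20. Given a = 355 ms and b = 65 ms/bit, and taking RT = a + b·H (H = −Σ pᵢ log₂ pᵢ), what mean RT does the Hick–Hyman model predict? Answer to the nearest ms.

445 ms

Entropy contributions −pᵢ log₂ pᵢ: 0.4491, 0.4728, 0.4644; sum H = 1.3863 bits.
RT = a + bH = 355 + 65·1.3863 = 445.11 ms.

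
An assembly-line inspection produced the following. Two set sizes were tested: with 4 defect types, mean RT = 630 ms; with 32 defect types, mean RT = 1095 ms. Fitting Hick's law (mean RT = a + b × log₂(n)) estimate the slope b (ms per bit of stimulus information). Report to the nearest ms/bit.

b = (RT₂ − RT₁)/(log₂ n₂ − log₂ n₁) = (1095 − 630)/(5 − 2) = 155 ms/bit.

155 ms/bit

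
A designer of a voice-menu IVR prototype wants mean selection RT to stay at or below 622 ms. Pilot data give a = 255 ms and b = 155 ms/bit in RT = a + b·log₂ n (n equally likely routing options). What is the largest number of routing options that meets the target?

Set 255 + 155·log₂ n ≤ 622 → log₂ n ≤ (622 − 255)/155 = 2.3677.
So n ≤ 2^2.3677 = 5.161; the largest integer n is 5.

5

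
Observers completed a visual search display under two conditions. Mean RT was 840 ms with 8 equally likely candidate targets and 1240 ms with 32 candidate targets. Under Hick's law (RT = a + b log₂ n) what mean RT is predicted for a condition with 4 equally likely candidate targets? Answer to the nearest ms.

With log₂ n on the abscissa the relation is linear; from the two conditions:
  b = (1240 − 840) / (log₂ 32 − log₂ 8) = 400 / (5 − 3) = 200 ms/bit
  a = 840 − 200 × 3 = 240 ms
Then RT(4) = 240 + 200 × log₂ 4 = 240 + 200 × 2 ≈ 640.000 ms.

640 ms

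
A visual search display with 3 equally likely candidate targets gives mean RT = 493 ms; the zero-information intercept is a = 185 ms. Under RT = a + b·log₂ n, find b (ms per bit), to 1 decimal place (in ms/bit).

194.3 ms/bit

log₂(3) = 1.5850 bits.
b = (RT − a)/log₂ n = (493 − 185) / 1.5850 = 194.326 ms/bit.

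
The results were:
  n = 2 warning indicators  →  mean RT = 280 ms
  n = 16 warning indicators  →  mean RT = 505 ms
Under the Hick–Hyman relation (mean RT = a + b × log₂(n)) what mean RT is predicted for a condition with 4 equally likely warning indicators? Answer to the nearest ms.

355 ms

Fit slope and intercept:
  b = (505 − 280) / (log₂ 16 − log₂ 2) = 225 / (4 − 1) = 75 ms/bit
  a = 280 − 75 × 1 = 205 ms
Then RT(4) = 205 + 75 × log₂ 4 = 205 + 75 × 2 ≈ 355.000 ms.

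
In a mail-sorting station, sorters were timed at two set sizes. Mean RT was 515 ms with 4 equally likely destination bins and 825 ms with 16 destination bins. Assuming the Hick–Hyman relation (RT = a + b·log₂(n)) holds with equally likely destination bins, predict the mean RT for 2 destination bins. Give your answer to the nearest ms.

360 ms

RT is linear in log₂ n, so two points fix the line:
  b = (825 − 515) / (log₂ 16 − log₂ 4) = 310 / (4 − 2) = 155 ms/bit
  a = 515 − 155 × 2 = 205 ms
Then RT(2) = 205 + 155 × log₂ 2 = 205 + 155 × 1 ≈ 360.000 ms.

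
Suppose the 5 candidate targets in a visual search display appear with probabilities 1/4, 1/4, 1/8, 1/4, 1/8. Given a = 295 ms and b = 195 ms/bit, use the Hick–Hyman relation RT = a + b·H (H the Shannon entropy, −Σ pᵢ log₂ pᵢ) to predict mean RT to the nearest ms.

H = −Σ pᵢ log₂ pᵢ = 0.25·2 + 0.25·2 + 0.125·3 + 0.25·2 + 0.125·3 = 2.250 bits.
RT = 295 + 195 × 2.250 = 733.75 ms.

734 ms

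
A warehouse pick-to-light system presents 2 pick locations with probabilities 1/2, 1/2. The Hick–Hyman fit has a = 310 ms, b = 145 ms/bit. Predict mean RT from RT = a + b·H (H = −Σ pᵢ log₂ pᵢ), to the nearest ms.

H = −Σ pᵢ log₂ pᵢ = 0.5·1 + 0.5·1 = 1.000 bits.
RT = 310 + 145 × 1.000 = 455.00 ms.

455 ms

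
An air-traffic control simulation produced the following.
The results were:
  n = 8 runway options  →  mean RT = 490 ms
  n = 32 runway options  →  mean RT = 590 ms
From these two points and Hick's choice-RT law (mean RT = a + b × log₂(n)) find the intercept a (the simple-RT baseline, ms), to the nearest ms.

340 ms

The slope on a log₂ axis is (590 − 490) / (5 − 3) = 50 ms/bit.
Intercept: a = 490 − 50·log₂(8) = 340.000 ms.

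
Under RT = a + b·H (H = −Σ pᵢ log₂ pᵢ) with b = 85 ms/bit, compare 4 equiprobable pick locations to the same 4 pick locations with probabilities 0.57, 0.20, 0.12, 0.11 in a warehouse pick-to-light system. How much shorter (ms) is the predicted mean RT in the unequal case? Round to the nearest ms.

30 ms

The RT saving is b·ΔH. Equiprobable H₀ = log₂(4) = 2.0000 bits; with the given probabilities H = 1.6440 bits.
b·(H₀ − H) = 85 × (2.0000 − 1.6440) = 30.26 ms.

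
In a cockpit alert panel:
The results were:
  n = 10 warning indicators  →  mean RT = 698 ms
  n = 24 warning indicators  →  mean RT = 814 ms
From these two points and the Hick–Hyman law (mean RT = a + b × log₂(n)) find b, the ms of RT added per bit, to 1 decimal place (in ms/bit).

91.8 ms/bit

b = (RT₂ − RT₁)/(log₂ n₂ − log₂ n₁) = (814 − 698)/(4.5850 − 3.3219) = 91.842 ms/bit.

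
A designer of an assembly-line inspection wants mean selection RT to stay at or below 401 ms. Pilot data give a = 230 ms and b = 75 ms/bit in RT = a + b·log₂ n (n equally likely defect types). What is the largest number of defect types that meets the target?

75·log₂ n ≤ 401 − 230 = 171, giving log₂ n ≤ 2.2800 and n ≤ 4.857. The largest whole number is 4.

4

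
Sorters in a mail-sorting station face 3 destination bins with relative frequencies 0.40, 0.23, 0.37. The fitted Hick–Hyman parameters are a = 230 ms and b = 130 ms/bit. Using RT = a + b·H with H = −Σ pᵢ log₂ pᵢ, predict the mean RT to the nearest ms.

Entropy contributions −pᵢ log₂ pᵢ: 0.5288, 0.4877, 0.5307; sum H = 1.5472 bits.
RT = a + bH = 230 + 130·1.5472 = 431.13 ms.

431 ms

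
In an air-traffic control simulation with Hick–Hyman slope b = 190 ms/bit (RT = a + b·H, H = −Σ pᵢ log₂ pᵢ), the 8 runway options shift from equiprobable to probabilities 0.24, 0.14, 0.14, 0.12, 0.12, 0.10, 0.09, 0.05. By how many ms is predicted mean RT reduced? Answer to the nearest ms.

Equiprobable entropy H₀ = log₂ 8 = 3.0000 bits.
Skewed entropy H = −Σ pᵢ log₂ pᵢ = 2.8834 bits.
ΔRT = b·(H₀ − H) = 190 × 0.1166 = 22.15 ms.

22 ms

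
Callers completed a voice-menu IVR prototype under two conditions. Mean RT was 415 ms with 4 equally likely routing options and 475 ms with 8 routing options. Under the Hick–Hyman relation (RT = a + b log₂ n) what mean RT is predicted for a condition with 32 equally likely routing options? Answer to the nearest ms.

Solve the two-equation system in a and b:
  b = (475 − 415) / (log₂ 8 − log₂ 4) = 60 / (3 − 2) = 60 ms/bit
  a = 415 − 60 × 2 = 295 ms
Then RT(32) = 295 + 60 × log₂ 32 = 295 + 60 × 5 ≈ 595.000 ms.

595 ms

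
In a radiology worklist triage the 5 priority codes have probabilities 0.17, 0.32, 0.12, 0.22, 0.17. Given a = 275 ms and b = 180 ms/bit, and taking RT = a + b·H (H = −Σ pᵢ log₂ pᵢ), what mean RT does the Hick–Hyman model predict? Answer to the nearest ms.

679 ms

H = 0.17·log₂(1/0.17) + 0.32·log₂(1/0.32) + 0.12·log₂(1/0.12) + 0.22·log₂(1/0.22) + 0.17·log₂(1/0.17) = 2.2428 bits.
RT = 275 + 180 × 2.2428 = 678.71 ms.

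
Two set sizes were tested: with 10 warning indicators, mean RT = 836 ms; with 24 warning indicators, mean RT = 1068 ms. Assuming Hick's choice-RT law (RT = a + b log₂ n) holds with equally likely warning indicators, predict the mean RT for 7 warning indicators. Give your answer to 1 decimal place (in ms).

With log₂ n on the abscissa the relation is linear; from the two conditions:
  b = (1068 − 836) / (log₂ 24 − log₂ 10) = 232 / (4.5850 − 3.3219) = 183.685 ms/bit
  a = 836 − 183.685 × 3.3219 = 225.813 ms
Then RT(7) = 225.813 + 183.685 × log₂ 7 = 225.813 + 183.685 × 2.8074 ≈ 741.481 ms.

741.5 ms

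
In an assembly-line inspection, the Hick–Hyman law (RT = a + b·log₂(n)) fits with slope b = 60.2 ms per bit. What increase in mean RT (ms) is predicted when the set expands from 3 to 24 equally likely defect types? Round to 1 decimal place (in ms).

180.6 ms

Only the slope matters, since a is common to both: ΔRT = b·log₂(n₂/n₁).
log₂(24) − log₂(3) = log₂(24/3) = log₂(8) = 3.
ΔRT = 60.2 × 3.0000 = 180.600 ms.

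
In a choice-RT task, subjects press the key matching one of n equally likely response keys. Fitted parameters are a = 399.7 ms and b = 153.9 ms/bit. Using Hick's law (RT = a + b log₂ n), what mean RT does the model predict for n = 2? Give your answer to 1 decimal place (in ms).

553.6 ms

log₂(2) = 1 bits, so RT = 399.7 + 153.9 × 1 ≈ 553.600 ms.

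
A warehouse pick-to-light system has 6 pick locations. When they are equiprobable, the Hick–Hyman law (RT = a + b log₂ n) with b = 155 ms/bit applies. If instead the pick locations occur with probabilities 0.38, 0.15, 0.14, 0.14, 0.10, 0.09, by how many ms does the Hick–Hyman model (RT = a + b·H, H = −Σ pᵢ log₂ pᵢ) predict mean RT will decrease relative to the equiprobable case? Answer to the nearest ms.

32 ms

The RT saving is b·ΔH. Equiprobable H₀ = log₂(6) = 2.5850 bits; with the given probabilities H = 2.3801 bits.
b·(H₀ − H) = 155 × (2.5850 − 2.3801) = 31.76 ms.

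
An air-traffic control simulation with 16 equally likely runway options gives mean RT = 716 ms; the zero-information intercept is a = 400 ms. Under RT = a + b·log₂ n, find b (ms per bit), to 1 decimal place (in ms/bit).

log₂(16) = 4 bits.
b = (RT − a)/log₂ n = (716 − 400) / 4 = 79.000 ms/bit.

79.0 ms/bit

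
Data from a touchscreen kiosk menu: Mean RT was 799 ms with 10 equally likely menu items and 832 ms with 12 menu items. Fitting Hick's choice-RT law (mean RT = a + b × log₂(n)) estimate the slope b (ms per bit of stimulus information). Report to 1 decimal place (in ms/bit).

b = (RT₂ − RT₁)/(log₂ n₂ − log₂ n₁) = (832 − 799)/(3.5850 − 3.3219) = 125.459 ms/bit.

125.5 ms/bit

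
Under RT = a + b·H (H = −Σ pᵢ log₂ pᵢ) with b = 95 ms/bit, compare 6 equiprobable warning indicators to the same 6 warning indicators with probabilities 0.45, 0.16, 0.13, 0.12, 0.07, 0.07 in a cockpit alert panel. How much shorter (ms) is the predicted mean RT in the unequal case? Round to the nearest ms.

34 ms

The RT saving is b·ΔH. Equiprobable H₀ = log₂(6) = 2.5850 bits; with the given probabilities H = 2.2282 bits.
b·(H₀ − H) = 95 × (2.5850 − 2.2282) = 33.89 ms.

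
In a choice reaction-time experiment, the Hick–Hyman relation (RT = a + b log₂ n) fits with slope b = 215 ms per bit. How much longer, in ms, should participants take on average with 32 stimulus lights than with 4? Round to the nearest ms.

The intercept a cancels: ΔRT = b·(log₂ n₂ − log₂ n₁) = b·log₂(n₂/n₁).
log₂(32) − log₂(4) = log₂(32/4) = log₂(8) = 3.
ΔRT = 215 × 3.0000 = 645.000 ms.

645 ms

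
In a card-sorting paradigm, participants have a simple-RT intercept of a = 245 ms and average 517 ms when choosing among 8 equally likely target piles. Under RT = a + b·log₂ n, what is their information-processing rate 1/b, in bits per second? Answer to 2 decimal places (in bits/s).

Choice component = 517 − 245 = 272 ms over log₂(8) = 3 bits.
b = 272 / 3 = 90.667 ms/bit, so 1/b = 11.029 bits/s.

11.03 bits/s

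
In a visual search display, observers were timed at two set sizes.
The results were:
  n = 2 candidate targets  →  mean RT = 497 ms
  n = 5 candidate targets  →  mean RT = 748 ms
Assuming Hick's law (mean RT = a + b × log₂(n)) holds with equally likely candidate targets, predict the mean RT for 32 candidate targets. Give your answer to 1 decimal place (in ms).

1256.5 ms

Fit slope and intercept:
  b = (748 − 497) / (log₂ 5 − log₂ 2) = 251 / (2.3219 − 1) = 189.874 ms/bit
  a = 497 − 189.874 × 1 = 307.126 ms
Then RT(32) = 307.126 + 189.874 × log₂ 32 = 307.126 + 189.874 × 5 ≈ 1256.497 ms.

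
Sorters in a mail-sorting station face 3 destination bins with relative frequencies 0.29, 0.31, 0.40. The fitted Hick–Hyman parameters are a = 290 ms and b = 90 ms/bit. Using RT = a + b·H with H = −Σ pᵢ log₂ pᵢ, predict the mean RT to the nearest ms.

431 ms

H = 0.29·log₂(1/0.29) + 0.31·log₂(1/0.31) + 0.40·log₂(1/0.40) = 1.5705 bits.
RT = 290 + 90 × 1.5705 = 431.34 ms.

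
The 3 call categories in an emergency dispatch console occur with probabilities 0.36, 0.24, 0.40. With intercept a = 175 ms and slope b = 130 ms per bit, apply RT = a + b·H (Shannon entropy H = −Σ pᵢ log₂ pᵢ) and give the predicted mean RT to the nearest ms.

H = 0.36·log₂(1/0.36) + 0.24·log₂(1/0.24) + 0.40·log₂(1/0.40) = 1.5535 bits.
RT = 175 + 130 × 1.5535 = 376.96 ms.

377 ms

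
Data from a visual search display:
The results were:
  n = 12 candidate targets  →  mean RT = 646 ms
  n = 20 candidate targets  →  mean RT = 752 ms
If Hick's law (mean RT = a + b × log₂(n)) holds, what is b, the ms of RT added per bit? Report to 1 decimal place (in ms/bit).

b = (RT₂ − RT₁)/(log₂ n₂ − log₂ n₁) = (752 − 646)/(4.3219 − 3.5850) = 143.833 ms/bit.

143.8 ms/bit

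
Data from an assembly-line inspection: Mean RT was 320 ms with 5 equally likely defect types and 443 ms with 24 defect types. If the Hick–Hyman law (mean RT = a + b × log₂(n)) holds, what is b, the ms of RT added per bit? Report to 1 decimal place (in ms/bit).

54.4 ms/bit

The slope on a log₂ axis is (443 − 320) / (4.5850 − 2.3219) = 54.352 ms/bit.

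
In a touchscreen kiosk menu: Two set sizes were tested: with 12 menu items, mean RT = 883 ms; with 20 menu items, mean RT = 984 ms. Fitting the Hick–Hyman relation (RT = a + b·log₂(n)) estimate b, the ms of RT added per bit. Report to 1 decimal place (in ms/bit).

137.0 ms/bit

The slope on a log₂ axis is (984 − 883) / (4.3219 − 3.5850) = 137.048 ms/bit.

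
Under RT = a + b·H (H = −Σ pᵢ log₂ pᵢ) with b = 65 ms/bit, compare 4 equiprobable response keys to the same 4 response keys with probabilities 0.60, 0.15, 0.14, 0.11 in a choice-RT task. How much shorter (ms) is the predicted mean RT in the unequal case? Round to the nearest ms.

The RT saving is b·ΔH. Equiprobable H₀ = log₂(4) = 2.0000 bits; with the given probabilities H = 1.6001 bits.
b·(H₀ − H) = 65 × (2.0000 − 1.6001) = 25.99 ms.

26 ms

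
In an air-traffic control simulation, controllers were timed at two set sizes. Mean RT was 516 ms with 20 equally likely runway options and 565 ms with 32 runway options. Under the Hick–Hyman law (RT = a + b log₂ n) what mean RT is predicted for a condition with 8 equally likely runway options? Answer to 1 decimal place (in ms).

Fit slope and intercept:
  b = (565 − 516) / (log₂ 32 − log₂ 20) = 49 / (5 − 4.3219) = 72.264 ms/bit
  a = 516 − 72.264 × 4.3219 = 203.681 ms
Then RT(8) = 203.681 + 72.264 × log₂ 8 = 203.681 + 72.264 × 3 ≈ 420.473 ms.

420.5 ms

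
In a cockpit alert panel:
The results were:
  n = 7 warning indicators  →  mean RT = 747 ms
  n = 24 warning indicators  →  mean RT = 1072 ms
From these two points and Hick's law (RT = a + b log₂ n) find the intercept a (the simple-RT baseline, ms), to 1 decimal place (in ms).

Slope: b = (1072 − 747) / (log₂ 24 − log₂ 7) = 325/1.7776 = 182.830 ms/bit.
a = RT₁ − b·log₂ n₁ = 747 − 182.830 × 2.8074 = 233.731 ms.

233.7 ms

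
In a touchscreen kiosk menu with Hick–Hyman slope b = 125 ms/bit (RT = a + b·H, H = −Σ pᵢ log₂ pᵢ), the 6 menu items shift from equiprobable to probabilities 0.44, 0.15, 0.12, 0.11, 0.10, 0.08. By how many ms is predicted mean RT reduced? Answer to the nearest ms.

Equiprobable entropy H₀ = log₂ 6 = 2.5850 bits.
Skewed entropy H = −Σ pᵢ log₂ pᵢ = 2.2727 bits.
ΔRT = b·(H₀ − H) = 125 × 0.3122 = 39.03 ms.

39 ms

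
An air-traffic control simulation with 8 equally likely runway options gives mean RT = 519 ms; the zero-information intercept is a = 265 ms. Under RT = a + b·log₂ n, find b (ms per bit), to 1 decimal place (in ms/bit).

84.7 ms/bit

b = (519 − 265) / log₂(8) = 254 / 3 = 84.667 ms/bit.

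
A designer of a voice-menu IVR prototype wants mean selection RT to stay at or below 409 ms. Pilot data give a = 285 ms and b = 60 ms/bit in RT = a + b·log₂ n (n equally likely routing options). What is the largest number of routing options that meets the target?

4

60·log₂ n ≤ 409 − 285 = 124, giving log₂ n ≤ 2.0667 and n ≤ 4.189. The largest whole number is 4.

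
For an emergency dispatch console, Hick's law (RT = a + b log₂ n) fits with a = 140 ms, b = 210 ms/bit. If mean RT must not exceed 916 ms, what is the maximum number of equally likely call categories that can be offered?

Set 140 + 210·log₂ n ≤ 916 → log₂ n ≤ (916 − 140)/210 = 3.6952.
So n ≤ 2^3.6952 = 12.953; the largest integer n is 12.

12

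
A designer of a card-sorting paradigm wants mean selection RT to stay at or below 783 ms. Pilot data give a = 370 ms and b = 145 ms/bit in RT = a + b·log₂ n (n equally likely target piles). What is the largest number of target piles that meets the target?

Set 370 + 145·log₂ n ≤ 783 → log₂ n ≤ (783 − 370)/145 = 2.8483.
So n ≤ 2^2.8483 = 7.201; the largest integer n is 7.

7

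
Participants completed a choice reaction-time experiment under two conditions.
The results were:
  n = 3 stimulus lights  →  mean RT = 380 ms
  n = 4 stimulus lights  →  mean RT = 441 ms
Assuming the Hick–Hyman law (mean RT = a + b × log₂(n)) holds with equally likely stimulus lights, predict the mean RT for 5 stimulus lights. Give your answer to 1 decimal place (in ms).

With log₂ n on the abscissa the relation is linear; from the two conditions:
  b = (441 − 380) / (log₂ 4 − log₂ 3) = 61 / (2 − 1.5850) = 146.975 ms/bit
  a = 380 − 146.975 × 1.5850 = 147.051 ms
Then RT(5) = 147.051 + 146.975 × log₂ 5 = 147.051 + 146.975 × 2.3219 ≈ 488.315 ms.

488.3 ms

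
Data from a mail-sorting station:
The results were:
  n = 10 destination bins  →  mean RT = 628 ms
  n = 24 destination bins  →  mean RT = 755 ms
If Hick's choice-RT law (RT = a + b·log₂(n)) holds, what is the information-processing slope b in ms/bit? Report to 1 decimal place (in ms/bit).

b = (RT₂ − RT₁)/(log₂ n₂ − log₂ n₁) = (755 − 628)/(4.5850 − 3.3219) = 100.551 ms/bit.

100.6 ms/bit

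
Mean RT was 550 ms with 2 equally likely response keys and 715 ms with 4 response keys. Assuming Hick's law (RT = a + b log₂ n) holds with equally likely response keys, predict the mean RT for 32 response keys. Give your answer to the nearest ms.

1210 ms

RT is linear in log₂ n, so two points fix the line:
  b = (715 − 550) / (log₂ 4 − log₂ 2) = 165 / (2 − 1) = 165 ms/bit
  a = 550 − 165 × 1 = 385 ms
Then RT(32) = 385 + 165 × log₂ 32 = 385 + 165 × 5 ≈ 1210.000 ms.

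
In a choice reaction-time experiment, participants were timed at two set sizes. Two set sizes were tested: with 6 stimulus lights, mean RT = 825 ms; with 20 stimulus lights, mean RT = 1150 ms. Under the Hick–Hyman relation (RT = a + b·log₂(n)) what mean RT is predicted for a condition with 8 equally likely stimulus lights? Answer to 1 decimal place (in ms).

Fit slope and intercept:
  b = (1150 − 825) / (log₂ 20 − log₂ 6) = 325 / (4.3219 − 2.5850) = 187.108 ms/bit
  a = 825 − 187.108 × 2.5850 = 341.333 ms
Then RT(8) = 341.333 + 187.108 × log₂ 8 = 341.333 + 187.108 × 3 ≈ 902.657 ms.

902.7 ms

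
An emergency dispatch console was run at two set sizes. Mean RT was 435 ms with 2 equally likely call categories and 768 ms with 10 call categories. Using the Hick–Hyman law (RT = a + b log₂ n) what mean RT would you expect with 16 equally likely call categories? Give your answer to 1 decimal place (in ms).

Solve the two-equation system in a and b:
  b = (768 − 435) / (log₂ 10 − log₂ 2) = 333 / (3.3219 − 1) = 143.415 ms/bit
  a = 435 − 143.415 × 1 = 291.585 ms
Then RT(16) = 291.585 + 143.415 × log₂ 16 = 291.585 + 143.415 × 4 ≈ 865.246 ms.

865.2 ms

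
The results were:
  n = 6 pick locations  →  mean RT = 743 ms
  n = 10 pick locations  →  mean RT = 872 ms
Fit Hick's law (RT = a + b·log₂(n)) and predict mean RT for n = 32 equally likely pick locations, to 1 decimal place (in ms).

Fit slope and intercept:
  b = (872 − 743) / (log₂ 10 − log₂ 6) = 129 / (3.3219 − 2.5850) = 175.042 ms/bit
  a = 743 − 175.042 × 2.5850 = 290.523 ms
Then RT(32) = 290.523 + 175.042 × log₂ 32 = 290.523 + 175.042 × 5 ≈ 1165.733 ms.

1165.7 ms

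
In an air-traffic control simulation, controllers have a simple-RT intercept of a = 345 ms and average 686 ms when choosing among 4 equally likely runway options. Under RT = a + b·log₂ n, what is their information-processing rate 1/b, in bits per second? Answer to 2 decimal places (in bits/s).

b = (686 − 345)/log₂ 4 = 341/2 = 170.500 ms per bit = 0.17050 s/bit; the reciprocal is 5.865 bits/s.

5.87 bits/s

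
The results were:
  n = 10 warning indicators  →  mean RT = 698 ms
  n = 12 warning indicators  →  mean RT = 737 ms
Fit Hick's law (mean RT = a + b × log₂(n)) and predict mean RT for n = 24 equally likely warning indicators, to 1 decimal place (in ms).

885.3 ms

Solve the two-equation system in a and b:
  b = (737 − 698) / (log₂ 12 − log₂ 10) = 39 / (3.5850 − 3.3219) = 148.270 ms/bit
  a = 698 − 148.270 × 3.3219 = 205.459 ms
Then RT(24) = 205.459 + 148.270 × log₂ 24 = 205.459 + 148.270 × 4.5850 ≈ 885.270 ms.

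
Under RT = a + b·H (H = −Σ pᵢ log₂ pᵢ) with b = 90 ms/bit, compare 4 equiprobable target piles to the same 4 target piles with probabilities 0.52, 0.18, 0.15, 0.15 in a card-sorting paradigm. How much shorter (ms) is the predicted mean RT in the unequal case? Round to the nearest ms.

The RT saving is b·ΔH. Equiprobable H₀ = log₂(4) = 2.0000 bits; with the given probabilities H = 1.7570 bits.
b·(H₀ − H) = 90 × (2.0000 − 1.7570) = 21.87 ms.

22 ms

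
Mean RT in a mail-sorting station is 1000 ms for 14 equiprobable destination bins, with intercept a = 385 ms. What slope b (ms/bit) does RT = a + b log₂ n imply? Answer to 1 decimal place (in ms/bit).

161.5 ms/bit

b = (1000 − 385) / log₂(14) = 615 / 3.8074 = 161.529 ms/bit.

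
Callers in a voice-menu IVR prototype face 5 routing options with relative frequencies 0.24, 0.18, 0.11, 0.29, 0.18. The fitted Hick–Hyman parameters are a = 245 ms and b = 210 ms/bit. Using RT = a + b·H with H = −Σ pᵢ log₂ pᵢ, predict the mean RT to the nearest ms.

H = 0.24·log₂(1/0.24) + 0.18·log₂(1/0.18) + 0.11·log₂(1/0.11) + 0.29·log₂(1/0.29) + 0.18·log₂(1/0.18) = 2.2529 bits.
RT = 245 + 210 × 2.2529 = 718.12 ms.

718 ms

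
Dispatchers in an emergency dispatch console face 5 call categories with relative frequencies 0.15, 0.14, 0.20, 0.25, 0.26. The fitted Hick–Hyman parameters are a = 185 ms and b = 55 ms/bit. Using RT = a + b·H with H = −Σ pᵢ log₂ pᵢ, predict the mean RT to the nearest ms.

H = 0.15·log₂(1/0.15) + 0.14·log₂(1/0.14) + 0.20·log₂(1/0.20) + 0.25·log₂(1/0.25) + 0.26·log₂(1/0.26) = 2.2773 bits.
RT = 185 + 55 × 2.2773 = 310.25 ms.

310 ms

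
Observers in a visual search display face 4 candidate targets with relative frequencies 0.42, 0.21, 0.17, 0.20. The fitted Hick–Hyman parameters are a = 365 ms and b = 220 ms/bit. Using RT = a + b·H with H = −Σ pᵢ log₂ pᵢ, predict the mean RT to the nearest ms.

H = 0.42·log₂(1/0.42) + 0.21·log₂(1/0.21) + 0.17·log₂(1/0.17) + 0.20·log₂(1/0.20) = 1.8974 bits.
RT = 365 + 220 × 1.8974 = 782.44 ms.

782 ms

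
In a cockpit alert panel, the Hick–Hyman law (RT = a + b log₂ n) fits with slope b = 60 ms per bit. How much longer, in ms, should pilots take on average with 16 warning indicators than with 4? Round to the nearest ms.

120 ms

Only the slope matters, since a is common to both: ΔRT = b·log₂(n₂/n₁).
log₂(16) − log₂(4) = log₂(16/4) = log₂(4) = 2.
ΔRT = 60 × 2.0000 = 120.000 ms.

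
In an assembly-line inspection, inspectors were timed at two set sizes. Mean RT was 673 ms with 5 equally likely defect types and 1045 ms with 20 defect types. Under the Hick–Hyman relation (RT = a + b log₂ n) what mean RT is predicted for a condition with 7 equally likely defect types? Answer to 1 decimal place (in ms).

With log₂ n on the abscissa the relation is linear; from the two conditions:
  b = (1045 − 673) / (log₂ 20 − log₂ 5) = 372 / (4.3219 − 2.3219) = 186.000 ms/bit
  a = 673 − 186.000 × 2.3219 = 241.121 ms
Then RT(7) = 241.121 + 186.000 × log₂ 7 = 241.121 + 186.000 × 2.8074 ≈ 763.289 ms.

763.3 ms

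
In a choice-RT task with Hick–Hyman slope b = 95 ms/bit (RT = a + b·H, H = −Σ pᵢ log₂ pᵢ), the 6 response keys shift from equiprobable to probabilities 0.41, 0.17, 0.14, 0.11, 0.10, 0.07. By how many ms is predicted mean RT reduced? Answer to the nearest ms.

The RT saving is b·ΔH. Equiprobable H₀ = log₂(6) = 2.5850 bits; with the given probabilities H = 2.3101 bits.
b·(H₀ − H) = 95 × (2.5850 − 2.3101) = 26.11 ms.

26 ms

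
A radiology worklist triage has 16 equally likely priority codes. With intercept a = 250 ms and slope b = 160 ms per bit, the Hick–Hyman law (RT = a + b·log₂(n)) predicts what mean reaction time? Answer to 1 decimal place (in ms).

890.0 ms

log₂(16) = 4 bits, so RT = 250 + 160 × 4 ≈ 890.000 ms.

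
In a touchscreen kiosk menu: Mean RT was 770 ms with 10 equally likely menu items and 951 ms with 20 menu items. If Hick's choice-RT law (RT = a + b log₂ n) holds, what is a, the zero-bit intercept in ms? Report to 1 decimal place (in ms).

168.7 ms

b = (RT₂ − RT₁)/(log₂ n₂ − log₂ n₁) = (951 − 770)/(4.3219 − 3.3219) = 181.000 ms/bit.
Intercept: a = 770 − 181.000·log₂(10) = 168.731 ms.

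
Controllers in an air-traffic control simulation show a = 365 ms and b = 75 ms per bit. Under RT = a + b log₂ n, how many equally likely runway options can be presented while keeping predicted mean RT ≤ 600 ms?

Set 365 + 75·log₂ n ≤ 600 → log₂ n ≤ (600 − 365)/75 = 3.1333.
So n ≤ 2^3.1333 = 8.775; the largest integer n is 8.

8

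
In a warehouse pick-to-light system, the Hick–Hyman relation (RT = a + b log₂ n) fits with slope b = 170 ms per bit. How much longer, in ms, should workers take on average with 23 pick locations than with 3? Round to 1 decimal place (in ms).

499.6 ms

Only the slope matters, since a is common to both: ΔRT = b·log₂(n₂/n₁).
log₂(23) − log₂(3) = 4.5236 − 1.5850 = 2.9386.
ΔRT = 170 × 2.9386 = 499.562 ms.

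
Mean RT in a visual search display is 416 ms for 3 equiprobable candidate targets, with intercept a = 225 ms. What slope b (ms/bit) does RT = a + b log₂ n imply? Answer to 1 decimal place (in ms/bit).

120.5 ms/bit

log₂(3) = 1.5850 bits.
b = (RT − a)/log₂ n = (416 − 225) / 1.5850 = 120.508 ms/bit.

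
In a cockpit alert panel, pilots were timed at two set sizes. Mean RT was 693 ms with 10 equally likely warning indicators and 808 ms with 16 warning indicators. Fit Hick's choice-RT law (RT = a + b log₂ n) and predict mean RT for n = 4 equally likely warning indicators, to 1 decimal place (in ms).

468.8 ms

With log₂ n on the abscissa the relation is linear; from the two conditions:
  b = (808 − 693) / (log₂ 16 − log₂ 10) = 115 / (4 − 3.3219) = 169.599 ms/bit
  a = 693 − 169.599 × 3.3219 = 129.606 ms
Then RT(4) = 129.606 + 169.599 × log₂ 4 = 129.606 + 169.599 × 2 ≈ 468.803 ms.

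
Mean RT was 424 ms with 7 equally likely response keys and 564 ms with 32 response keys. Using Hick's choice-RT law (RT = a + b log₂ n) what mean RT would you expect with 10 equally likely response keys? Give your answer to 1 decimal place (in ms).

Fit slope and intercept:
  b = (564 − 424) / (log₂ 32 − log₂ 7) = 140 / (5 − 2.8074) = 63.850 ms/bit
  a = 424 − 63.850 × 2.8074 = 244.751 ms
Then RT(10) = 244.751 + 63.850 × log₂ 10 = 244.751 + 63.850 × 3.3219 ≈ 456.855 ms.

456.9 ms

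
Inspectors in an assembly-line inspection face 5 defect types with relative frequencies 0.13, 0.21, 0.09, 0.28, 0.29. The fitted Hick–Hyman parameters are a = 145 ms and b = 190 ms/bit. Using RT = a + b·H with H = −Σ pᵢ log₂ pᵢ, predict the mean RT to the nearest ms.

Entropy contributions −pᵢ log₂ pᵢ: 0.3826, 0.4728, 0.3127, 0.5142, 0.5179; sum H = 2.2002 bits.
RT = a + bH = 145 + 190·2.2002 = 563.05 ms.

563 ms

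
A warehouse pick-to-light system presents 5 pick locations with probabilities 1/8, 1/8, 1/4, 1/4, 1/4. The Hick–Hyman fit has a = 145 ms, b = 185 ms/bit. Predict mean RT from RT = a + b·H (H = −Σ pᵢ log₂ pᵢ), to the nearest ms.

Each term −pᵢ log₂ pᵢ: 0.125·3 + 0.125·3 + 0.25·2 + 0.25·2 + 0.25·2; summed, H = 2.250 bits.
Mean RT = a + bH = 145 + 185·2.250 = 561.25 ms.

561 ms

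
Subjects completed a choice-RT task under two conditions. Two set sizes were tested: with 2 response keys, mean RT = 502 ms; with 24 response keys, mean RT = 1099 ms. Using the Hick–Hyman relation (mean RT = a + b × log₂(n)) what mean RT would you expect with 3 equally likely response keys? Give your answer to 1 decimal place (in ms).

599.4 ms

Fit slope and intercept:
  b = (1099 − 502) / (log₂ 24 − log₂ 2) = 597 / (4.5850 − 1) = 166.529 ms/bit
  a = 502 − 166.529 × 1 = 335.471 ms
Then RT(3) = 335.471 + 166.529 × log₂ 3 = 335.471 + 166.529 × 1.5850 ≈ 599.413 ms.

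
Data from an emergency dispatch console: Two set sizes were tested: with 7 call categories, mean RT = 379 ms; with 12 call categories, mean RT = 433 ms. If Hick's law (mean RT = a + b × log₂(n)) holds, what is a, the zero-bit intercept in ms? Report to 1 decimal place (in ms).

184.0 ms

b = (RT₂ − RT₁)/(log₂ n₂ − log₂ n₁) = (433 − 379)/(3.5850 − 2.8074) = 69.444 ms/bit.
a = RT₁ − b·log₂ n₁ = 379 − 69.444 × 2.8074 = 184.047 ms.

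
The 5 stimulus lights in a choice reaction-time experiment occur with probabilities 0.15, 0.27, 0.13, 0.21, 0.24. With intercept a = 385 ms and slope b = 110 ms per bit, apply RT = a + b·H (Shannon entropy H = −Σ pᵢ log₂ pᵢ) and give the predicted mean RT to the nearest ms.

635 ms

H = 0.15·log₂(1/0.15) + 0.27·log₂(1/0.27) + 0.13·log₂(1/0.13) + 0.21·log₂(1/0.21) + 0.24·log₂(1/0.24) = 2.2702 bits.
RT = 385 + 110 × 2.2702 = 634.72 ms.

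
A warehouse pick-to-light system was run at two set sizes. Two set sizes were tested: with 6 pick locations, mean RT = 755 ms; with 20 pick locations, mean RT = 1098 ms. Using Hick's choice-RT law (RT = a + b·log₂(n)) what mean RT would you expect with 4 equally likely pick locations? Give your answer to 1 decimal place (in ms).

RT is linear in log₂ n, so two points fix the line:
  b = (1098 − 755) / (log₂ 20 − log₂ 6) = 343 / (4.3219 − 2.5850) = 197.471 ms/bit
  a = 755 − 197.471 × 2.5850 = 244.545 ms
Then RT(4) = 244.545 + 197.471 × log₂ 4 = 244.545 + 197.471 × 2 ≈ 639.487 ms.

639.5 ms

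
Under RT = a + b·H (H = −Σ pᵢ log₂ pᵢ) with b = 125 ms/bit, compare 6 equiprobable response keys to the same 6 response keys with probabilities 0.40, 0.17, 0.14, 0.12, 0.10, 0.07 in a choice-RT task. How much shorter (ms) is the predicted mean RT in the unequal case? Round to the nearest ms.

32 ms

Equiprobable entropy H₀ = log₂ 6 = 2.5850 bits.
Skewed entropy H = −Σ pᵢ log₂ pᵢ = 2.3283 bits.
ΔRT = b·(H₀ − H) = 125 × 0.2567 = 32.08 ms.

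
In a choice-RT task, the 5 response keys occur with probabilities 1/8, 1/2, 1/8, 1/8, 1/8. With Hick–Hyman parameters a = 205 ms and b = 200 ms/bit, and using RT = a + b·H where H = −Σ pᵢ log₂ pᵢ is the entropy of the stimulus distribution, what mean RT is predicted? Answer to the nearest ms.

605 ms

Each term −pᵢ log₂ pᵢ: 0.125·3 + 0.5·1 + 0.125·3 + 0.125·3 + 0.125·3; summed, H = 2.000 bits.
Mean RT = a + bH = 205 + 200·2.000 = 605.00 ms.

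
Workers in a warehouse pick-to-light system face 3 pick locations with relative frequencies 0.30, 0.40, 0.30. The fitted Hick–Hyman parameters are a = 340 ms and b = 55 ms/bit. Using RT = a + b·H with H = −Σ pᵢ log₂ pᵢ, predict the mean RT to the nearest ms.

Entropy contributions −pᵢ log₂ pᵢ: 0.5211, 0.5288, 0.5211; sum H = 1.5710 bits.
RT = a + bH = 340 + 55·1.5710 = 426.40 ms.

426 ms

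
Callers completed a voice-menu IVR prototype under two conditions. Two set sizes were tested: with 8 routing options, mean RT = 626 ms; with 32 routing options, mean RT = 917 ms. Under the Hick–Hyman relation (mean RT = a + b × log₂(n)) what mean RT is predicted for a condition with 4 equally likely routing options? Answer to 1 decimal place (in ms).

RT is linear in log₂ n, so two points fix the line:
  b = (917 − 626) / (log₂ 32 − log₂ 8) = 291 / (5 − 3) = 145.500 ms/bit
  a = 626 − 145.500 × 3 = 189.500 ms
Then RT(4) = 189.500 + 145.500 × log₂ 4 = 189.500 + 145.500 × 2 ≈ 480.500 ms.

480.5 ms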